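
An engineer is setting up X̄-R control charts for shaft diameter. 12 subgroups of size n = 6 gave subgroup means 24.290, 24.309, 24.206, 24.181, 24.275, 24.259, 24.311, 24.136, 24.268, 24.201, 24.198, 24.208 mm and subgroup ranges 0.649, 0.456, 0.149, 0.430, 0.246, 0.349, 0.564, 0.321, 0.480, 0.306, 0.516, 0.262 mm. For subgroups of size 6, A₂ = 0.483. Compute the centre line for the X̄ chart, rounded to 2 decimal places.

24.24

X̄̄ = (24.290 + 24.309 + 24.206 + 24.181 + 24.275 + 24.259 + 24.311 + 24.136 + 24.268 + 24.201 + 24.198 + 24.208) / 12 = 290.8420 / 12 = 24.2368
CL = X̄̄ = 24.2368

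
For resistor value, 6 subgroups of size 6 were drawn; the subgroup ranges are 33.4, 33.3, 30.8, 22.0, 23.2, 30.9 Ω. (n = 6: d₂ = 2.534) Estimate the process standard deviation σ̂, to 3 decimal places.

R̄ = (33.4 + 33.3 + 30.8 + 22.0 + 23.2 + 30.9) / 6 = 28.9333
σ̂ = R̄ / d₂ = 28.9333 / 2.534 = 11.4180

11.418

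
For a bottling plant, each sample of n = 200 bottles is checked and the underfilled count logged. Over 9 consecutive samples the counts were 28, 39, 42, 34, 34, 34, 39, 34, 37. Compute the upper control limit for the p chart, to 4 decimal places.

p̄ = Σdᵢ / (k·n) = 321 / (9 × 200) = 0.17833
UCL = p̄ + 3·√(p̄(1−p̄)/n) = 0.17833 + 3 × √(0.17833×0.82167/200) = 0.17833 + 3 × 0.02707 = 0.25954

0.2595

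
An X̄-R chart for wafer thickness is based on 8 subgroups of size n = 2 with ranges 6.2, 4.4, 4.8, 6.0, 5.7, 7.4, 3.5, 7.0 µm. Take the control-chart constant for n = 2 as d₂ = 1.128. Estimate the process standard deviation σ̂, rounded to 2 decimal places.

R̄ = (6.2 + 4.4 + 4.8 + 6.0 + 5.7 + 7.4 + 3.5 + 7.0) / 8 = 5.6250
σ̂ = R̄ / d₂ = 5.6250 / 1.128 = 4.9867

4.99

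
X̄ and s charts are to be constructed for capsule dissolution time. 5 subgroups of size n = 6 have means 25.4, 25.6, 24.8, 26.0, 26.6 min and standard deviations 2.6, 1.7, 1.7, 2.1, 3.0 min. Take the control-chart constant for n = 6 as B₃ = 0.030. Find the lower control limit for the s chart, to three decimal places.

0.067

s̄ = (2.6 + 1.7 + 1.7 + 2.1 + 3.0) / 5 = 2.2200
LCL_s = B₃·s̄ = 0.030 × 2.2200 = 0.0666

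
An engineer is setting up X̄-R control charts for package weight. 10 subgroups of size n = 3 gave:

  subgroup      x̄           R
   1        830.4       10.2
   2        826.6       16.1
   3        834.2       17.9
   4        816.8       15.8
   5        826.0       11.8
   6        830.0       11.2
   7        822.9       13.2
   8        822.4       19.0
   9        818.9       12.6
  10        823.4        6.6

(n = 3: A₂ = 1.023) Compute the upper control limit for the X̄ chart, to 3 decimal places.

X̄̄ = (830.4 + 826.6 + 834.2 + 816.8 + 826.0 + 830.0 + 822.9 + 822.4 + 818.9 + 823.4) / 10 = 8251.6000 / 10 = 825.1600
R̄ = (10.2 + 16.1 + 17.9 + 15.8 + 11.8 + 11.2 + 13.2 + 19.0 + 12.6 + 6.6) / 10 = 134.4000 / 10 = 13.4400
UCL = X̄̄ + A₂·R̄ = 825.1600 + 1.023 × 13.4400 = 838.9091

838.909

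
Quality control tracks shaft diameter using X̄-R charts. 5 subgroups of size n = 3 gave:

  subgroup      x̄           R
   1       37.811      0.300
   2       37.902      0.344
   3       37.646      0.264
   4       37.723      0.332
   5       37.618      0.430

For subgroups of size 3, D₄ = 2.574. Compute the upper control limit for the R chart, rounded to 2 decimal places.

0.86

R̄ = (0.300 + 0.344 + 0.264 + 0.332 + 0.430) / 5 = 1.6700 / 5 = 0.3340
UCL_R = D₄·R̄ = 2.574 × 0.3340 = 0.8597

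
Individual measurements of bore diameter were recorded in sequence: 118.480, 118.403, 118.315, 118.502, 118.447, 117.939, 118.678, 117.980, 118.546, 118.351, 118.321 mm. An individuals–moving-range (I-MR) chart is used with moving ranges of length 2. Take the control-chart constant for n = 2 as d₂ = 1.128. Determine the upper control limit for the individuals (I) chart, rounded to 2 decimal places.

119.20

X̄ = (118.480 + 118.403 + 118.315 + 118.502 + 118.447 + 117.939 + 118.678 + 117.980 + 118.546 + 118.351 + 118.321) / 11 = 118.3602
Moving ranges: 0.077, 0.088, 0.187, 0.055, 0.508, 0.739, 0.698, 0.566, 0.195, 0.030; M̄R̄ = 3.1430 / 10 = 0.3143
UCL = X̄ + 3·M̄R̄/d₂ = 118.3602 + 3 × 0.3143 / 1.128 = 119.1961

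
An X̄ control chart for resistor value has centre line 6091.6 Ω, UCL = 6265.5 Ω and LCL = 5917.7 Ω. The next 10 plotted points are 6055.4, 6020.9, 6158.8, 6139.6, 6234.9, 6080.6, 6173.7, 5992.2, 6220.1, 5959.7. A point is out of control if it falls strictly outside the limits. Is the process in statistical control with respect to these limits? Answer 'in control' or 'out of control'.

in control

All 10 points lie within [5917.7, 6265.5].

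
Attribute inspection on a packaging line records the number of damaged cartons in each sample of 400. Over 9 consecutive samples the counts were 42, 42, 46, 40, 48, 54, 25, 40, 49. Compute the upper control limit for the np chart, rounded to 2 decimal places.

p̄ = Σdᵢ / (k·n) = 386 / (9 × 400) = 0.10722
UCL = np̄ + 3·√(np̄(1−p̄)) = 42.8889 + 3 × √(42.8889×0.89278) = 42.8889 + 3 × 6.1879 = 61.4526

61.45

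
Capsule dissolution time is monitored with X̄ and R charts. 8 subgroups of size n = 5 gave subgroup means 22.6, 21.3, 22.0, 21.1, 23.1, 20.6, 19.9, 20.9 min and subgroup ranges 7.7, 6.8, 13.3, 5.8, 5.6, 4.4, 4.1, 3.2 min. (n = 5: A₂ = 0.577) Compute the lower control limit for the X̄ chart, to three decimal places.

X̄̄ = (22.6 + 21.3 + 22.0 + 21.1 + 23.1 + 20.6 + 19.9 + 20.9) / 8 = 171.5000 / 8 = 21.4375
R̄ = (7.7 + 6.8 + 13.3 + 5.8 + 5.6 + 4.4 + 4.1 + 3.2) / 8 = 50.9000 / 8 = 6.3625
LCL = X̄̄ − A₂·R̄ = 21.4375 − 0.577 × 6.3625 = 17.7663

17.766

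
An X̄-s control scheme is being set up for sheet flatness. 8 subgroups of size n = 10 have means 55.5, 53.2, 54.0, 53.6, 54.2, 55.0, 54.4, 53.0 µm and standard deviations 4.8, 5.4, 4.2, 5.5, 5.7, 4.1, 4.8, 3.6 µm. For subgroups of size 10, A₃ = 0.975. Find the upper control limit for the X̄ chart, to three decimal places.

58.756

X̄̄ = (55.5 + 53.2 + 54.0 + 53.6 + 54.2 + 55.0 + 54.4 + 53.0) / 8 = 54.1125
s̄ = (4.8 + 5.4 + 4.2 + 5.5 + 5.7 + 4.1 + 4.8 + 3.6) / 8 = 4.7625
UCL = X̄̄ + A₃·s̄ = 54.1125 + 0.975 × 4.7625 = 58.7559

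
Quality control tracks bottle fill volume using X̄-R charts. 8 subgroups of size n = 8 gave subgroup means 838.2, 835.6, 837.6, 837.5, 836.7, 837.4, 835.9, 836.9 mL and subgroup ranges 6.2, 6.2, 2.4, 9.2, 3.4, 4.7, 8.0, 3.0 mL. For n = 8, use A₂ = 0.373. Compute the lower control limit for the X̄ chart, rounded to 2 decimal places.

834.97

X̄̄ = (838.2 + 835.6 + 837.6 + 837.5 + 836.7 + 837.4 + 835.9 + 836.9) / 8 = 6695.8000 / 8 = 836.9750
R̄ = (6.2 + 6.2 + 2.4 + 9.2 + 3.4 + 4.7 + 8.0 + 3.0) / 8 = 43.1000 / 8 = 5.3875
LCL = X̄̄ − A₂·R̄ = 836.9750 − 0.373 × 5.3875 = 834.9655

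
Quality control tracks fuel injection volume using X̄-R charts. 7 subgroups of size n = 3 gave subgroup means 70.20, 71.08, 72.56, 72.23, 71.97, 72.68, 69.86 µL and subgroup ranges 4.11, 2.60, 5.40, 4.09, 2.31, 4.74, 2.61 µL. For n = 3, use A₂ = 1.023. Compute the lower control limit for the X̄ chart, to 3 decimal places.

X̄̄ = (70.20 + 71.08 + 72.56 + 72.23 + 71.97 + 72.68 + 69.86) / 7 = 500.5800 / 7 = 71.5114
R̄ = (4.11 + 2.60 + 5.40 + 4.09 + 2.31 + 4.74 + 2.61) / 7 = 25.8600 / 7 = 3.6943
LCL = X̄̄ − A₂·R̄ = 71.5114 − 1.023 × 3.6943 = 67.7322

67.732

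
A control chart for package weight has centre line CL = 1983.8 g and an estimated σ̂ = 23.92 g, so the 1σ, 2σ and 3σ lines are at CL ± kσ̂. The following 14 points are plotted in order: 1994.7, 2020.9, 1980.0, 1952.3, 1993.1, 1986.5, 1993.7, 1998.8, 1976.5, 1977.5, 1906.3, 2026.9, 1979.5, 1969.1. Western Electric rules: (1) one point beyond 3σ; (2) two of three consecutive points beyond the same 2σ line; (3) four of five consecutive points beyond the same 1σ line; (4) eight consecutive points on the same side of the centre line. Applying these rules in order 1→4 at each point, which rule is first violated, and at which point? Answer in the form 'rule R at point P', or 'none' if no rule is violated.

rule 1 at point 11

Zone of each point (C = within 1σ̂, B = 1σ̂–2σ̂, A = 2σ̂–3σ̂, * = beyond 3σ̂; sign = side of CL): 1:+C, 2:+B, 3:-C, 4:-B, 5:+C, 6:+C, 7:+C, 8:+C, 9:-C, 10:-C, 11:-*, 12:+B, 13:-C, 14:-C
Rule 1 (one point beyond the 3σ limits) is satisfied at point 11.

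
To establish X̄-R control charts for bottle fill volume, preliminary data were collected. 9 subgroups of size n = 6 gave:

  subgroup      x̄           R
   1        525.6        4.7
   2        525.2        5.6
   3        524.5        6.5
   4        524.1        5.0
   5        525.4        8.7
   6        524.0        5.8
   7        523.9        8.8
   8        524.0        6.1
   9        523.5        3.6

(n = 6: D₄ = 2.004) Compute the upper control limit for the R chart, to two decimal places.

R̄ = (4.7 + 5.6 + 6.5 + 5.0 + 8.7 + 5.8 + 8.8 + 6.1 + 3.6) / 9 = 54.8000 / 9 = 6.0889
UCL_R = D₄·R̄ = 2.004 × 6.0889 = 12.2021

12.20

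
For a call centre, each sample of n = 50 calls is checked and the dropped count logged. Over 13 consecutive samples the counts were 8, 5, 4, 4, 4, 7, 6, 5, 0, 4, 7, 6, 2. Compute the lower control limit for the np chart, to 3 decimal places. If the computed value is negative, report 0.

p̄ = Σdᵢ / (k·n) = 62 / (13 × 50) = 0.09538
LCL = np̄ − 3·√(np̄(1−p̄)) = 4.7692 − 3 × 2.0771 = -1.4621 → 0 (negative, so LCL = 0)

0.000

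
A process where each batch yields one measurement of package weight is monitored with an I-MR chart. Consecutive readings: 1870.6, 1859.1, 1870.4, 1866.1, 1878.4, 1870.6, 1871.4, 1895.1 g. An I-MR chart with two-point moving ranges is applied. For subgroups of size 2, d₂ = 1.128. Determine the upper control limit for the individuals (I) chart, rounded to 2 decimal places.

1899.95

X̄ = (1870.6 + 1859.1 + 1870.4 + 1866.1 + 1878.4 + 1870.6 + 1871.4 + 1895.1) / 8 = 1872.7125
Moving ranges: 11.5, 11.3, 4.3, 12.3, 7.8, 0.8, 23.7; M̄R̄ = 71.7000 / 7 = 10.2429
UCL = X̄ + 3·M̄R̄/d₂ = 1872.7125 + 3 × 10.2429 / 1.128 = 1899.9541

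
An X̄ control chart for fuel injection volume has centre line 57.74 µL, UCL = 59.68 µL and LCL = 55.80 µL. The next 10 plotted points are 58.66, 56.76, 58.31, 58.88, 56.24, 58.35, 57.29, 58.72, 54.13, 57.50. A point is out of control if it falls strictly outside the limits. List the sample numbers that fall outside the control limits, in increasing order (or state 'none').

9

Compare each point to [55.80, 59.68]: sample 9 = 54.13 < LCL.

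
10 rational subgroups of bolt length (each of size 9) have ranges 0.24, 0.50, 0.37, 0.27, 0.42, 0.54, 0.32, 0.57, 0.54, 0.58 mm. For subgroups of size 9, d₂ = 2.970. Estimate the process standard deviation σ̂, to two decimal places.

0.15

R̄ = (0.24 + 0.50 + 0.37 + 0.27 + 0.42 + 0.54 + 0.32 + 0.57 + 0.54 + 0.58) / 10 = 0.4350
σ̂ = R̄ / d₂ = 0.4350 / 2.970 = 0.1465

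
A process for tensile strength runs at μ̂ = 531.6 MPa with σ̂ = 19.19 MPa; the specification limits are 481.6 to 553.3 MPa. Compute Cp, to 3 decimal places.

Cp = (USL − LSL) / (6σ̂) = (553.3 − 481.6) / (6 × 19.19) = 71.7000 / 115.1400 = 0.6227

0.623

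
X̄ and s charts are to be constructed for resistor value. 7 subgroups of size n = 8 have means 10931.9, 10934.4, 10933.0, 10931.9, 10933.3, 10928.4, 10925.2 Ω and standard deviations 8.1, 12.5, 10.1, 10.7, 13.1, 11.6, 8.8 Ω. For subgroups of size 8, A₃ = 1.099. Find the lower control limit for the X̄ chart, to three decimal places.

10919.398

X̄̄ = (10931.9 + 10934.4 + 10933.0 + 10931.9 + 10933.3 + 10928.4 + 10925.2) / 7 = 10931.1571
s̄ = (8.1 + 12.5 + 10.1 + 10.7 + 13.1 + 11.6 + 8.8) / 7 = 10.7000
LCL = X̄̄ − A₃·s̄ = 10931.1571 − 1.099 × 10.7000 = 10919.3978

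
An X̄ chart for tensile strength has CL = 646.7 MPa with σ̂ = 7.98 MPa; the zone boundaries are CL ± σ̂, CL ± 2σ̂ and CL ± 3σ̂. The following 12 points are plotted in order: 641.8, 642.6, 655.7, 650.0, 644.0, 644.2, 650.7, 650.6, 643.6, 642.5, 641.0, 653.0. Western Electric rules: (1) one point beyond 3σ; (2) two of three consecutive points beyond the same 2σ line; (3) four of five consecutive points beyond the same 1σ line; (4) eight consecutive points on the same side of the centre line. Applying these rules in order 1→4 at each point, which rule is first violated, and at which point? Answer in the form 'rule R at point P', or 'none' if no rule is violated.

Zone of each point (C = within 1σ̂, B = 1σ̂–2σ̂, A = 2σ̂–3σ̂, * = beyond 3σ̂; sign = side of CL): 1:-C, 2:-C, 3:+B, 4:+C, 5:-C, 6:-C, 7:+C, 8:+C, 9:-C, 10:-C, 11:-C, 12:+C
No rule fires across all 12 points.

none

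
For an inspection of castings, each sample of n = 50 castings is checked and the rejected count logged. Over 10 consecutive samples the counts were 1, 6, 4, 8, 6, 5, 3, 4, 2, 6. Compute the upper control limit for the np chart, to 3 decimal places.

10.571

p̄ = Σdᵢ / (k·n) = 45 / (10 × 50) = 0.09000
UCL = np̄ + 3·√(np̄(1−p̄)) = 4.5000 + 3 × √(4.5000×0.91000) = 4.5000 + 3 × 2.0236 = 10.5708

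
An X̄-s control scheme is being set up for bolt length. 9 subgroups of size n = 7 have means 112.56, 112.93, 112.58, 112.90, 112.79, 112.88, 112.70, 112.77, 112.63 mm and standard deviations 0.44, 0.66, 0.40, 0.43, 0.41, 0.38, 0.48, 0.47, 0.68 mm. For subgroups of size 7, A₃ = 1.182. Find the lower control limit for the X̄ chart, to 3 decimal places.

X̄̄ = (112.56 + 112.93 + 112.58 + 112.90 + 112.79 + 112.88 + 112.70 + 112.77 + 112.63) / 9 = 112.7489
s̄ = (0.44 + 0.66 + 0.40 + 0.43 + 0.41 + 0.38 + 0.48 + 0.47 + 0.68) / 9 = 0.4833
LCL = X̄̄ − A₃·s̄ = 112.7489 − 1.182 × 0.4833 = 112.1776

112.178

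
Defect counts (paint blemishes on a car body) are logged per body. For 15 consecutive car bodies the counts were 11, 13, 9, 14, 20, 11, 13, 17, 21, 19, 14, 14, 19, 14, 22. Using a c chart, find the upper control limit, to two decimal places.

c̄ = (11 + 13 + 9 + 14 + 20 + 11 + 13 + 17 + 21 + 19 + 14 + 14 + 19 + 14 + 22) / 15 = 231 / 15 = 15.4000
UCL = c̄ + 3√c̄ = 15.4000 + 3 × √15.4000 = 15.4000 + 3 × 3.9243 = 27.1729

27.17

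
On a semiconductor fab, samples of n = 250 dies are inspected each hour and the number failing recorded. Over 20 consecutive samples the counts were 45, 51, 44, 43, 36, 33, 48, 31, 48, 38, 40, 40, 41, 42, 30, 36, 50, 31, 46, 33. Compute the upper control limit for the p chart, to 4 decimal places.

p̄ = Σdᵢ / (k·n) = 806 / (20 × 250) = 0.16120
UCL = p̄ + 3·√(p̄(1−p̄)/n) = 0.16120 + 3 × √(0.16120×0.83880/250) = 0.16120 + 3 × 0.02326 = 0.23097

0.2310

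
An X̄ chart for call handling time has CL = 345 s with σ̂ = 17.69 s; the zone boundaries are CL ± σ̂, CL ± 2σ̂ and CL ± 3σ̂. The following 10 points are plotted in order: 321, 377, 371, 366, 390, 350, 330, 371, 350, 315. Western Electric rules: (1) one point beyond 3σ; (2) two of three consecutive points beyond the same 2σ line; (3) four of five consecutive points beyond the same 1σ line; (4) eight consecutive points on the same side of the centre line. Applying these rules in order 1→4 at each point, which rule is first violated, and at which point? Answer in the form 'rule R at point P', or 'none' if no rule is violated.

rule 3 at point 5

Zone of each point (C = within 1σ̂, B = 1σ̂–2σ̂, A = 2σ̂–3σ̂, * = beyond 3σ̂; sign = side of CL): 1:-B, 2:+B, 3:+B, 4:+B, 5:+A, 6:+C, 7:-C, 8:+B, 9:+C, 10:-B
Rule 3 (four of five consecutive points beyond the same 1σ limit) is satisfied at point 5.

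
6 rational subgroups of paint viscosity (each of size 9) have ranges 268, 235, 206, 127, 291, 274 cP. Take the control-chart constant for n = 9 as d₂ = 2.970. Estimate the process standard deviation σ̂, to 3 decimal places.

R̄ = (268 + 235 + 206 + 127 + 291 + 274) / 6 = 233.5000
σ̂ = R̄ / d₂ = 233.5000 / 2.970 = 78.6195

78.620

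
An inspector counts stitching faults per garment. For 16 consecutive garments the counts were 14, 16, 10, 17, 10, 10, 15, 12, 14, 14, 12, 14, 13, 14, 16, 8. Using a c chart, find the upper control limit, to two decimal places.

23.91

c̄ = (14 + 16 + 10 + 17 + 10 + 10 + 15 + 12 + 14 + 14 + 12 + 14 + 13 + 14 + 16 + 8) / 16 = 209 / 16 = 13.0625
UCL = c̄ + 3√c̄ = 13.0625 + 3 × √13.0625 = 13.0625 + 3 × 3.6142 = 23.9051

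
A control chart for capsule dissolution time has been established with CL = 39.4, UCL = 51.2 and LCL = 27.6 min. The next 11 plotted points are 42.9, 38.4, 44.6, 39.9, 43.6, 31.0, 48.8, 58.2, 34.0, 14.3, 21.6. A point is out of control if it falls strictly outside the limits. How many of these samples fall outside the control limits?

Compare each point to [27.6, 51.2]: sample 8 = 58.2 > UCL; sample 10 = 14.3 < LCL; sample 11 = 21.6 < LCL.

3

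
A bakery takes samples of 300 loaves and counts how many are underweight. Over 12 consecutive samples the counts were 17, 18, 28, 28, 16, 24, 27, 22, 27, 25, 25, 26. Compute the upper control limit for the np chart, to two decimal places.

37.57

p̄ = Σdᵢ / (k·n) = 283 / (12 × 300) = 0.07861
UCL = np̄ + 3·√(np̄(1−p̄)) = 23.5833 + 3 × √(23.5833×0.92139) = 23.5833 + 3 × 4.6615 = 37.5678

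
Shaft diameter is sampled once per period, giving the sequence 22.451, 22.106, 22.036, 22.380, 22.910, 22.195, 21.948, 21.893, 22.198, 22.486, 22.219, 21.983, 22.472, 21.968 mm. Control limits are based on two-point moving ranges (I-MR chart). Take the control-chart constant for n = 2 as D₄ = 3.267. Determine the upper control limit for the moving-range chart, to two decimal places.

1.10

Moving ranges: 0.345, 0.070, 0.344, 0.530, 0.715, 0.247, 0.055, 0.305, 0.288, 0.267, 0.236, 0.489, 0.504; M̄R̄ = 4.3950 / 13 = 0.3381
UCL_MR = D₄·M̄R̄ = 3.267 × 0.3381 = 1.1045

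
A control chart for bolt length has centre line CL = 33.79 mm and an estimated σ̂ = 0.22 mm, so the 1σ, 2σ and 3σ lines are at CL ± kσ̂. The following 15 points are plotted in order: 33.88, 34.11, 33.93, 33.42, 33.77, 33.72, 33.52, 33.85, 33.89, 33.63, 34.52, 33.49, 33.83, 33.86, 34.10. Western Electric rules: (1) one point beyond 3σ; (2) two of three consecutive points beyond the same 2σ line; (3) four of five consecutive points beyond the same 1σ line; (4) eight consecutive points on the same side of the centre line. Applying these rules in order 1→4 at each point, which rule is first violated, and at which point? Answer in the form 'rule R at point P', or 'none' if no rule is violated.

Zone of each point (C = within 1σ̂, B = 1σ̂–2σ̂, A = 2σ̂–3σ̂, * = beyond 3σ̂; sign = side of CL): 1:+C, 2:+B, 3:+C, 4:-B, 5:-C, 6:-C, 7:-B, 8:+C, 9:+C, 10:-C, 11:+*, 12:-B, 13:+C, 14:+C, 15:+B
Rule 1 (one point beyond the 3σ limits) is satisfied at point 11.

rule 1 at point 11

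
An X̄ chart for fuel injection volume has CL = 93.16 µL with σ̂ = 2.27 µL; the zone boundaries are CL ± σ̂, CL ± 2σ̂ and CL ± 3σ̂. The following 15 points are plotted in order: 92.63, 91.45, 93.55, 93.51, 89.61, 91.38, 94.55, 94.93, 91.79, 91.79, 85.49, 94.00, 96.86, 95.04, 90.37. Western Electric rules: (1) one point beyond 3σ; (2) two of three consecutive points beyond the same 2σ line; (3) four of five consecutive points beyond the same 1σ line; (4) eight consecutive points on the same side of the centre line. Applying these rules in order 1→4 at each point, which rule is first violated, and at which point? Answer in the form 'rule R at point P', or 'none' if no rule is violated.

Zone of each point (C = within 1σ̂, B = 1σ̂–2σ̂, A = 2σ̂–3σ̂, * = beyond 3σ̂; sign = side of CL): 1:-C, 2:-C, 3:+C, 4:+C, 5:-B, 6:-C, 7:+C, 8:+C, 9:-C, 10:-C, 11:-*, 12:+C, 13:+B, 14:+C, 15:-B
Rule 1 (one point beyond the 3σ limits) is satisfied at point 11.

rule 1 at point 11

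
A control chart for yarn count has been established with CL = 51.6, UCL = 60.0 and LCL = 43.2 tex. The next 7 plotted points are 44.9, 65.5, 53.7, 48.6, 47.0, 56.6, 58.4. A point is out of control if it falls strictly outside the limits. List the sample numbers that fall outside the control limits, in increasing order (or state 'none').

2

Compare each point to [43.2, 60.0]: sample 2 = 65.5 > UCL.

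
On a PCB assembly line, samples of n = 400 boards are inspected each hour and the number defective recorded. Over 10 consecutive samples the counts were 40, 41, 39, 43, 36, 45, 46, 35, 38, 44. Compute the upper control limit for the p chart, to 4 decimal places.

0.1471

p̄ = Σdᵢ / (k·n) = 407 / (10 × 400) = 0.10175
UCL = p̄ + 3·√(p̄(1−p̄)/n) = 0.10175 + 3 × √(0.10175×0.89825/400) = 0.10175 + 3 × 0.01512 = 0.14710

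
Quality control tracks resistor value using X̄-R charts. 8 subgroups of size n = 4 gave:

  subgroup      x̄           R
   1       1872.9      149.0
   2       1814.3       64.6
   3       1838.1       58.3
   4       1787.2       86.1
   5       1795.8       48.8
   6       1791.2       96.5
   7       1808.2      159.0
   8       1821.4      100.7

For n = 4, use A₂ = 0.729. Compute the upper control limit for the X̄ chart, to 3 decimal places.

1885.666

X̄̄ = (1872.9 + 1814.3 + 1838.1 + 1787.2 + 1795.8 + 1791.2 + 1808.2 + 1821.4) / 8 = 14529.1000 / 8 = 1816.1375
R̄ = (149.0 + 64.6 + 58.3 + 86.1 + 48.8 + 96.5 + 159.0 + 100.7) / 8 = 763.0000 / 8 = 95.3750
UCL = X̄̄ + A₂·R̄ = 1816.1375 + 0.729 × 95.3750 = 1885.6659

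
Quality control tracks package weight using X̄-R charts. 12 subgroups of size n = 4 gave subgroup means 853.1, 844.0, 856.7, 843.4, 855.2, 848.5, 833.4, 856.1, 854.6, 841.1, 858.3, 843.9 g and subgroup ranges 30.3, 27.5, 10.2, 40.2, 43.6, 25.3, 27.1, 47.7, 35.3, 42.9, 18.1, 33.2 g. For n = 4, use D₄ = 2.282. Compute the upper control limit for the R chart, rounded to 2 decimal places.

R̄ = (30.3 + 27.5 + 10.2 + 40.2 + 43.6 + 25.3 + 27.1 + 47.7 + 35.3 + 42.9 + 18.1 + 33.2) / 12 = 381.4000 / 12 = 31.7833
UCL_R = D₄·R̄ = 2.282 × 31.7833 = 72.5296

72.53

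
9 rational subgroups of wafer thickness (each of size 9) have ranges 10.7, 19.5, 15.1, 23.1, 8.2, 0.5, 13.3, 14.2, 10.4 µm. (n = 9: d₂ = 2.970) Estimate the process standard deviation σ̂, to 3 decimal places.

R̄ = (10.7 + 19.5 + 15.1 + 23.1 + 8.2 + 0.5 + 13.3 + 14.2 + 10.4) / 9 = 12.7778
σ̂ = R̄ / d₂ = 12.7778 / 2.970 = 4.3023

4.302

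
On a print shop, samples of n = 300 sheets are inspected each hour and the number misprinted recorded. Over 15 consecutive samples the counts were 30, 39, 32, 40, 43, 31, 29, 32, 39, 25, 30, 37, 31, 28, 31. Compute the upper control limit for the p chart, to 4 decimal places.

0.1647

p̄ = Σdᵢ / (k·n) = 497 / (15 × 300) = 0.11044
UCL = p̄ + 3·√(p̄(1−p̄)/n) = 0.11044 + 3 × √(0.11044×0.88956/300) = 0.11044 + 3 × 0.01810 = 0.16473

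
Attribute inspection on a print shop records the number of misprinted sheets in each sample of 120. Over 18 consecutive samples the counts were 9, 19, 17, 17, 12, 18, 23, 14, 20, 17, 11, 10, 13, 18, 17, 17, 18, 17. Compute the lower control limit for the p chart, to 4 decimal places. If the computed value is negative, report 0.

p̄ = Σdᵢ / (k·n) = 287 / (18 × 120) = 0.13287
LCL = p̄ − 3·√(p̄(1−p̄)/n) = 0.13287 − 3 × 0.03099 = 0.03991

0.0399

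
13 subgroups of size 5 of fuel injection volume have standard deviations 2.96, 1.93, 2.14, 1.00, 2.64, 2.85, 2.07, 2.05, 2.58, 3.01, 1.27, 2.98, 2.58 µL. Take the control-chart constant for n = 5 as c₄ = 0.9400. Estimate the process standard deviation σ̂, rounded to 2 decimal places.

s̄ = (2.96 + 1.93 + 2.14 + 1.00 + 2.64 + 2.85 + 2.07 + 2.05 + 2.58 + 3.01 + 1.27 + 2.98 + 2.58) / 13 = 2.3123
σ̂ = s̄ / c₄ = 2.3123 / 0.9400 = 2.4599

2.46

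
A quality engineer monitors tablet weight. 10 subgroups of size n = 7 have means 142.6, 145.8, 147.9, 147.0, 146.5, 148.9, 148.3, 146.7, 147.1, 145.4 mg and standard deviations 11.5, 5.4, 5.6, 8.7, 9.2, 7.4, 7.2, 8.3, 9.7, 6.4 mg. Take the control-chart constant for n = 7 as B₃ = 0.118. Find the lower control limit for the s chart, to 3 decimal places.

s̄ = (11.5 + 5.4 + 5.6 + 8.7 + 9.2 + 7.4 + 7.2 + 8.3 + 9.7 + 6.4) / 10 = 7.9400
LCL_s = B₃·s̄ = 0.118 × 7.9400 = 0.9369

0.937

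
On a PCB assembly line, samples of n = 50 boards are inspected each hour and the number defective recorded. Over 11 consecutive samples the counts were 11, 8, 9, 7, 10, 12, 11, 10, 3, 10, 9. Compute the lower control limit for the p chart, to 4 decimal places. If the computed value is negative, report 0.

p̄ = Σdᵢ / (k·n) = 100 / (11 × 50) = 0.18182
LCL = p̄ − 3·√(p̄(1−p̄)/n) = 0.18182 − 3 × 0.05455 = 0.01818

0.0182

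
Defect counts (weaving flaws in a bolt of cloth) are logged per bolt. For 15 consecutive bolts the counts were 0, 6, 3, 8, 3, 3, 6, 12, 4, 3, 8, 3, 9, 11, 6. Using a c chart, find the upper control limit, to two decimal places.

c̄ = (0 + 6 + 3 + 8 + 3 + 3 + 6 + 12 + 4 + 3 + 8 + 3 + 9 + 11 + 6) / 15 = 85 / 15 = 5.6667
UCL = c̄ + 3√c̄ = 5.6667 + 3 × √5.6667 = 5.6667 + 3 × 2.3805 = 12.8081

12.81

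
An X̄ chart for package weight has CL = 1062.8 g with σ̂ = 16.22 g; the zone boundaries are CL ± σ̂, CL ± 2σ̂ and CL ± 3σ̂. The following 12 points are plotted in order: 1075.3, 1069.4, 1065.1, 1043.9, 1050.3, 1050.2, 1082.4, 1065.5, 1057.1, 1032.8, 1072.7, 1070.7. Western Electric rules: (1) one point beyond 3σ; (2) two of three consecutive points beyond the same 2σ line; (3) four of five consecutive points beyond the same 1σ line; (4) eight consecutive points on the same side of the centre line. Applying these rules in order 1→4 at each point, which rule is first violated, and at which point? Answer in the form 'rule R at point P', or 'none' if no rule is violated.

none

Zone of each point (C = within 1σ̂, B = 1σ̂–2σ̂, A = 2σ̂–3σ̂, * = beyond 3σ̂; sign = side of CL): 1:+C, 2:+C, 3:+C, 4:-B, 5:-C, 6:-C, 7:+B, 8:+C, 9:-C, 10:-B, 11:+C, 12:+C
No rule fires across all 12 points.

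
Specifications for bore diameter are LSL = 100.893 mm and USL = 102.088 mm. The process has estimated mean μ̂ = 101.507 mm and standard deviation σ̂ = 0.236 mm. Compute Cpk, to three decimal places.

Cpu = (USL − μ̂) / (3σ̂) = (102.088 − 101.507) / (3 × 0.236) = 0.8206; Cpl = (μ̂ − LSL) / (3σ̂) = (101.507 − 100.893) / (3 × 0.236) = 0.8672; Cpk = min(Cpu, Cpl) = 0.8206

0.821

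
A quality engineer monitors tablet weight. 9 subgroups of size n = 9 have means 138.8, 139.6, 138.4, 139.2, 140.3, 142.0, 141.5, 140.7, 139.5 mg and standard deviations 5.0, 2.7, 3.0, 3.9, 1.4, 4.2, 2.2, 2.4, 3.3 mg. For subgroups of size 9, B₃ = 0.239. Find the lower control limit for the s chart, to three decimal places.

s̄ = (5.0 + 2.7 + 3.0 + 3.9 + 1.4 + 4.2 + 2.2 + 2.4 + 3.3) / 9 = 3.1222
LCL_s = B₃·s̄ = 0.239 × 3.1222 = 0.7462

0.746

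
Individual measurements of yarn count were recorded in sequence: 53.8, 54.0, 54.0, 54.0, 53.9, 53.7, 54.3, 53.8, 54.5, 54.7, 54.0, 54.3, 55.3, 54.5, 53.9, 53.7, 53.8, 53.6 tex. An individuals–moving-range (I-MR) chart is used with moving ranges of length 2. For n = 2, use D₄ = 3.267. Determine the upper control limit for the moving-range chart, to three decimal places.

Moving ranges: 0.2, 0.0, 0.0, 0.1, 0.2, 0.6, 0.5, 0.7, 0.2, 0.7, 0.3, 1.0, 0.8, 0.6, 0.2, 0.1, 0.2; M̄R̄ = 6.4000 / 17 = 0.3765
UCL_MR = D₄·M̄R̄ = 3.267 × 0.3765 = 1.2299

1.230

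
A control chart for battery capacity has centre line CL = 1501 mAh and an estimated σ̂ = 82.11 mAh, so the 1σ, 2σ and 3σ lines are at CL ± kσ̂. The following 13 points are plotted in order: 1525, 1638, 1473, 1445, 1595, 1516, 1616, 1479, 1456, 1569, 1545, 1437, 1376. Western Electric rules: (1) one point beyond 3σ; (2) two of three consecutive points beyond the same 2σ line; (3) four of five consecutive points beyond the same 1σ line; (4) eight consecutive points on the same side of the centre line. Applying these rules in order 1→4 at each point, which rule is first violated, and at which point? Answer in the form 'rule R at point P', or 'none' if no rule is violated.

none

Zone of each point (C = within 1σ̂, B = 1σ̂–2σ̂, A = 2σ̂–3σ̂, * = beyond 3σ̂; sign = side of CL): 1:+C, 2:+B, 3:-C, 4:-C, 5:+B, 6:+C, 7:+B, 8:-C, 9:-C, 10:+C, 11:+C, 12:-C, 13:-B
No rule fires across all 13 points.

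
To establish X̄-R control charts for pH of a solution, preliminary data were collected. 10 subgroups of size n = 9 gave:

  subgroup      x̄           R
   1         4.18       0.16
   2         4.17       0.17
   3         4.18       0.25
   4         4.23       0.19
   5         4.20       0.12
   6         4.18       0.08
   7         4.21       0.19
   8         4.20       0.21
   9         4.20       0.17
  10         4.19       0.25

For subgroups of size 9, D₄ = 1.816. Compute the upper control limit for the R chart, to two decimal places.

0.33

R̄ = (0.16 + 0.17 + 0.25 + 0.19 + 0.12 + 0.08 + 0.19 + 0.21 + 0.17 + 0.25) / 10 = 1.7900 / 10 = 0.1790
UCL_R = D₄·R̄ = 1.816 × 0.1790 = 0.3251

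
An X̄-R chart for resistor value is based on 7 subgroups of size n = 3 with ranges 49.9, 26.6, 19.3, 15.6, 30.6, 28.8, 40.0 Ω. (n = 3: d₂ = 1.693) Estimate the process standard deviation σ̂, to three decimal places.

R̄ = (49.9 + 26.6 + 19.3 + 15.6 + 30.6 + 28.8 + 40.0) / 7 = 30.1143
σ̂ = R̄ / d₂ = 30.1143 / 1.693 = 17.7875

17.788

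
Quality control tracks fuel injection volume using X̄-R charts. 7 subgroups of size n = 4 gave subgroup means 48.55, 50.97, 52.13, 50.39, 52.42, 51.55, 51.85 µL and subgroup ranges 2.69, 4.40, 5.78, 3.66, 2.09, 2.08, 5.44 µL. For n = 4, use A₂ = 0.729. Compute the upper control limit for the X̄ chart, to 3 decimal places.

X̄̄ = (48.55 + 50.97 + 52.13 + 50.39 + 52.42 + 51.55 + 51.85) / 7 = 357.8600 / 7 = 51.1229
R̄ = (2.69 + 4.40 + 5.78 + 3.66 + 2.09 + 2.08 + 5.44) / 7 = 26.1400 / 7 = 3.7343
UCL = X̄̄ + A₂·R̄ = 51.1229 + 0.729 × 3.7343 = 53.8452

53.845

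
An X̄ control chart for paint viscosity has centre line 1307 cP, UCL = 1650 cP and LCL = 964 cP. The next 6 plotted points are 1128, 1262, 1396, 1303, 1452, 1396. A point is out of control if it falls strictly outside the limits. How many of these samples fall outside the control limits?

All 6 points lie within [964, 1650].

0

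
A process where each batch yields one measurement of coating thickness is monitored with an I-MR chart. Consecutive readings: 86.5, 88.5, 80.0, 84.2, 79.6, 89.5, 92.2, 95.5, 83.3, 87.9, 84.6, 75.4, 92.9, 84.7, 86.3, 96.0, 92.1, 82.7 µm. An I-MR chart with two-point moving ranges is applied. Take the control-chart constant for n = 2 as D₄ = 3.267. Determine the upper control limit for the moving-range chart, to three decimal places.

Moving ranges: 2.0, 8.5, 4.2, 4.6, 9.9, 2.7, 3.3, 12.2, 4.6, 3.3, 9.2, 17.5, 8.2, 1.6, 9.7, 3.9, 9.4; M̄R̄ = 114.8000 / 17 = 6.7529
UCL_MR = D₄·M̄R̄ = 3.267 × 6.7529 = 22.0619

22.062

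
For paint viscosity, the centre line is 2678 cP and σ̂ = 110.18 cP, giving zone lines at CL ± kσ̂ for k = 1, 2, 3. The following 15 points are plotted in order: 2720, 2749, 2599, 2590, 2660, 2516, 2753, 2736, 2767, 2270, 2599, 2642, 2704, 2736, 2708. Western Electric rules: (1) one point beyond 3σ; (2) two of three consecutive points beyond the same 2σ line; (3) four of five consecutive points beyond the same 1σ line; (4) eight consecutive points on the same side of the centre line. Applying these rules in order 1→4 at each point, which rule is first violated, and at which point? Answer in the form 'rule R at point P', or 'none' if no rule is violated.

Zone of each point (C = within 1σ̂, B = 1σ̂–2σ̂, A = 2σ̂–3σ̂, * = beyond 3σ̂; sign = side of CL): 1:+C, 2:+C, 3:-C, 4:-C, 5:-C, 6:-B, 7:+C, 8:+C, 9:+C, 10:-*, 11:-C, 12:-C, 13:+C, 14:+C, 15:+C
Rule 1 (one point beyond the 3σ limits) is satisfied at point 10.

rule 1 at point 10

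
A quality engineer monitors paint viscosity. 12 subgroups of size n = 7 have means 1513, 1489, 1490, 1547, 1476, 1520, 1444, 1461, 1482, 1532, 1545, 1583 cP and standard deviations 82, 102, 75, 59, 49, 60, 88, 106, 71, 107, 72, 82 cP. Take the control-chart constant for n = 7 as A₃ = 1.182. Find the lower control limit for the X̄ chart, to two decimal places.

1412.96

X̄̄ = (1513 + 1489 + 1490 + 1547 + 1476 + 1520 + 1444 + 1461 + 1482 + 1532 + 1545 + 1583) / 12 = 1506.8333
s̄ = (82 + 102 + 75 + 59 + 49 + 60 + 88 + 106 + 71 + 107 + 72 + 82) / 12 = 79.4167
LCL = X̄̄ − A₃·s̄ = 1506.8333 − 1.182 × 79.4167 = 1412.9628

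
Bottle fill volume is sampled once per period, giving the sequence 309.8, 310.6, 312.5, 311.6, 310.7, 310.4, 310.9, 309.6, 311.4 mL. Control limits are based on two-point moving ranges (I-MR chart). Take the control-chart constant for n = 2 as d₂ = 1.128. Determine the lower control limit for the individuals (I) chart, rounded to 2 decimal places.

X̄ = (309.8 + 310.6 + 312.5 + 311.6 + 310.7 + 310.4 + 310.9 + 309.6 + 311.4) / 9 = 310.8333
Moving ranges: 0.8, 1.9, 0.9, 0.9, 0.3, 0.5, 1.3, 1.8; M̄R̄ = 8.4000 / 8 = 1.0500
LCL = X̄ − 3·M̄R̄/d₂ = 310.8333 − 3 × 1.0500 / 1.128 = 308.0408

308.04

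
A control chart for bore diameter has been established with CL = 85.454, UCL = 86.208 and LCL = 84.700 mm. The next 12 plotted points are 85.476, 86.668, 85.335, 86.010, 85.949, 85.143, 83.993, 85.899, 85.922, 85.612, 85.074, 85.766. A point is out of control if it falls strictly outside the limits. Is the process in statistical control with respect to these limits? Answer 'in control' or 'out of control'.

out of control

Compare each point to [84.700, 86.208]: sample 2 = 86.668 > UCL; sample 7 = 83.993 < LCL.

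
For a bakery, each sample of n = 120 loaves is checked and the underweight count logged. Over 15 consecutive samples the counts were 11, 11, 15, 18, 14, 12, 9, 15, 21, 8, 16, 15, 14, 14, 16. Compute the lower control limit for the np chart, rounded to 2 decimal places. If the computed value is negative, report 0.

3.41

p̄ = Σdᵢ / (k·n) = 209 / (15 × 120) = 0.11611
LCL = np̄ − 3·√(np̄(1−p̄)) = 13.9333 − 3 × 3.5093 = 3.4053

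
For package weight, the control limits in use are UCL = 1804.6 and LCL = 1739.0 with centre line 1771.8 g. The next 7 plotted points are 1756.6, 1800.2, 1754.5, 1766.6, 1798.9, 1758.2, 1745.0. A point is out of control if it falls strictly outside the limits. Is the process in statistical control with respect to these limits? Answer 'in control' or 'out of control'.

in control

All 7 points lie within [1739.0, 1804.6].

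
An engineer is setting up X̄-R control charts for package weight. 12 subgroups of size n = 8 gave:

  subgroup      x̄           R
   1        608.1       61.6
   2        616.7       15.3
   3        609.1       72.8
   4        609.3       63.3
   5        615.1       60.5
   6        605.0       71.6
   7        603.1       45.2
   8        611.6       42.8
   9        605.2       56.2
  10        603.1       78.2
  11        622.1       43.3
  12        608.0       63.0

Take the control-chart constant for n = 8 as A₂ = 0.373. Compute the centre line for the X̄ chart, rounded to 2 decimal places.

609.70

X̄̄ = (608.1 + 616.7 + 609.1 + 609.3 + 615.1 + 605.0 + 603.1 + 611.6 + 605.2 + 603.1 + 622.1 + 608.0) / 12 = 7316.4000 / 12 = 609.7000
CL = X̄̄ = 609.7000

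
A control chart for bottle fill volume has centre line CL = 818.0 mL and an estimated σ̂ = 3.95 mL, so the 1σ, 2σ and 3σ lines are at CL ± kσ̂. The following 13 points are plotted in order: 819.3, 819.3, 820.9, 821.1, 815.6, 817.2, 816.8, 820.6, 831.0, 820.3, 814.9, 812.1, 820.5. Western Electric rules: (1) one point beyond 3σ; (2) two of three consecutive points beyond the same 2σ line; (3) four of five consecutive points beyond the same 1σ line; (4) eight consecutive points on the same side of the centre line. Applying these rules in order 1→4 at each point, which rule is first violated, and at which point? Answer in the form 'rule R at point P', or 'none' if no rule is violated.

Zone of each point (C = within 1σ̂, B = 1σ̂–2σ̂, A = 2σ̂–3σ̂, * = beyond 3σ̂; sign = side of CL): 1:+C, 2:+C, 3:+C, 4:+C, 5:-C, 6:-C, 7:-C, 8:+C, 9:+*, 10:+C, 11:-C, 12:-B, 13:+C
Rule 1 (one point beyond the 3σ limits) is satisfied at point 9.

rule 1 at point 9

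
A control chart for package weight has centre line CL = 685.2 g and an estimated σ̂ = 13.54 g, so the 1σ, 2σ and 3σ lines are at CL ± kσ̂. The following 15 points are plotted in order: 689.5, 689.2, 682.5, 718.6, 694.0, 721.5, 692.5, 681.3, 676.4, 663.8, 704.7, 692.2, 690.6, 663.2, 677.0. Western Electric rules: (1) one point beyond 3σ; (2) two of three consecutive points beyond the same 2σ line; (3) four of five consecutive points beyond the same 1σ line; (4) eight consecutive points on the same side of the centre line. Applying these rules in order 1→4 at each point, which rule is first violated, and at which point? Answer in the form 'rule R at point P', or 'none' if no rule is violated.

Zone of each point (C = within 1σ̂, B = 1σ̂–2σ̂, A = 2σ̂–3σ̂, * = beyond 3σ̂; sign = side of CL): 1:+C, 2:+C, 3:-C, 4:+A, 5:+C, 6:+A, 7:+C, 8:-C, 9:-C, 10:-B, 11:+B, 12:+C, 13:+C, 14:-B, 15:-C
Rule 2 (two of three consecutive points beyond the same 2σ limit) is satisfied at point 6.

rule 2 at point 6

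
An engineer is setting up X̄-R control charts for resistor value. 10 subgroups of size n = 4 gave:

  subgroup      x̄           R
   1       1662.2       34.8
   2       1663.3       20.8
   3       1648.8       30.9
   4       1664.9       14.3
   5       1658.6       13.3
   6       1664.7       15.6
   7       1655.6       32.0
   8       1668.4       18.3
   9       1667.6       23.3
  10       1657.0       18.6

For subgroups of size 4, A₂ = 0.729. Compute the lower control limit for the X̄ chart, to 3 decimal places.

1644.933

X̄̄ = (1662.2 + 1663.3 + 1648.8 + 1664.9 + 1658.6 + 1664.7 + 1655.6 + 1668.4 + 1667.6 + 1657.0) / 10 = 16611.1000 / 10 = 1661.1100
R̄ = (34.8 + 20.8 + 30.9 + 14.3 + 13.3 + 15.6 + 32.0 + 18.3 + 23.3 + 18.6) / 10 = 221.9000 / 10 = 22.1900
LCL = X̄̄ − A₂·R̄ = 1661.1100 − 0.729 × 22.1900 = 1644.9335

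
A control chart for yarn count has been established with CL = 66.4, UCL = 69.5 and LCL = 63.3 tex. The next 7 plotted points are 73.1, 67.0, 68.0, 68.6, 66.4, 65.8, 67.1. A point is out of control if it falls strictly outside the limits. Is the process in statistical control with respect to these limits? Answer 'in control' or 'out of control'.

Compare each point to [63.3, 69.5]: sample 1 = 73.1 > UCL.

out of control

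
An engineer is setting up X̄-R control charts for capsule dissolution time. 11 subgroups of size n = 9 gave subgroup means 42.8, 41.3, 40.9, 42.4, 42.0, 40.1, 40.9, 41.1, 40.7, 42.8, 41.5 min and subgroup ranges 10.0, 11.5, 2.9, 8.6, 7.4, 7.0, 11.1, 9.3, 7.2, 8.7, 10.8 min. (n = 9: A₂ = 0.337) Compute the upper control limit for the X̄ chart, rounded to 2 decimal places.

X̄̄ = (42.8 + 41.3 + 40.9 + 42.4 + 42.0 + 40.1 + 40.9 + 41.1 + 40.7 + 42.8 + 41.5) / 11 = 456.5000 / 11 = 41.5000
R̄ = (10.0 + 11.5 + 2.9 + 8.6 + 7.4 + 7.0 + 11.1 + 9.3 + 7.2 + 8.7 + 10.8) / 11 = 94.5000 / 11 = 8.5909
UCL = X̄̄ + A₂·R̄ = 41.5000 + 0.337 × 8.5909 = 44.3951

44.40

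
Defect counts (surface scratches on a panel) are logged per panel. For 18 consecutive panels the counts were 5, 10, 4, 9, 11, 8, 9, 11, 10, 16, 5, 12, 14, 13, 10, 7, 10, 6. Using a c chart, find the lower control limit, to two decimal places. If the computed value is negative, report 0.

c̄ = (5 + 10 + 4 + 9 + 11 + 8 + 9 + 11 + 10 + 16 + 5 + 12 + 14 + 13 + 10 + 7 + 10 + 6) / 18 = 170 / 18 = 9.4444
LCL = c̄ − 3√c̄ = 9.4444 − 3 × 3.0732 = 0.2249

0.22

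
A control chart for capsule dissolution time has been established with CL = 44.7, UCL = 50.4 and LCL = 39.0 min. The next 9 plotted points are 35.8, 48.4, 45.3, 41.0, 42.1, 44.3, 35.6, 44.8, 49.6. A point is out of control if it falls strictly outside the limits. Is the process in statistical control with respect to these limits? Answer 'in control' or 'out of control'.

Compare each point to [39.0, 50.4]: sample 1 = 35.8 < LCL; sample 7 = 35.6 < LCL.

out of control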